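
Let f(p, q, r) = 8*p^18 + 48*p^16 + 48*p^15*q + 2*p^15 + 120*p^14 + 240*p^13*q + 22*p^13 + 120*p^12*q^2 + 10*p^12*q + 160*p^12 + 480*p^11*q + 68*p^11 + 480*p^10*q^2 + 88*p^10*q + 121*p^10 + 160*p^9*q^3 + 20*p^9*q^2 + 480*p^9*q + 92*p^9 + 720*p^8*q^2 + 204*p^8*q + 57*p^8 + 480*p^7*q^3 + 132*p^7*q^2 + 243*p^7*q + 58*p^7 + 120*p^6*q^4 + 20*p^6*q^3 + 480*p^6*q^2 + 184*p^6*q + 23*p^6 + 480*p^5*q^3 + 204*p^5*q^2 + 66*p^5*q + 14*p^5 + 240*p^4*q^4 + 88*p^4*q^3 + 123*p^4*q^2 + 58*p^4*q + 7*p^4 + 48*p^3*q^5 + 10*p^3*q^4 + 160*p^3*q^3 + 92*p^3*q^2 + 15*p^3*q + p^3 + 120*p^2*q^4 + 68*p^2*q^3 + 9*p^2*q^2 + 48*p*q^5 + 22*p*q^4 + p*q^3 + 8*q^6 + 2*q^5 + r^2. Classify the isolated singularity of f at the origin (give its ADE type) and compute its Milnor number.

Type E_{7}, Milnor number mu = 7.

The Hessian of f at 0 has rank 1. Corank 2; j^3 = p^3 is a perfect cube, so E-series; the 4-jet and mu = 7 give E_7.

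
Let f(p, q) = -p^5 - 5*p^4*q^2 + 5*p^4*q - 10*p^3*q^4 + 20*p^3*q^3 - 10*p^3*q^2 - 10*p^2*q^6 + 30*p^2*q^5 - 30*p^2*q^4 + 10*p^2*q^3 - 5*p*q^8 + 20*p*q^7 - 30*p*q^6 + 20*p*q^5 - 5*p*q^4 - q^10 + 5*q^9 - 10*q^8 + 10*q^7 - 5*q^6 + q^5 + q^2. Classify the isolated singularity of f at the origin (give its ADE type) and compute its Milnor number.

Type A_4, Milnor number mu = 4.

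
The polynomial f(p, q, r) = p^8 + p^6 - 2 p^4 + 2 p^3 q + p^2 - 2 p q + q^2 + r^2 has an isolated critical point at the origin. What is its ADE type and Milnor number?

Type A_{7}, Milnor number mu = 7.

The Hessian of f at 0 has rank 2. Corank 1: A-series; mu = 7 gives A_7.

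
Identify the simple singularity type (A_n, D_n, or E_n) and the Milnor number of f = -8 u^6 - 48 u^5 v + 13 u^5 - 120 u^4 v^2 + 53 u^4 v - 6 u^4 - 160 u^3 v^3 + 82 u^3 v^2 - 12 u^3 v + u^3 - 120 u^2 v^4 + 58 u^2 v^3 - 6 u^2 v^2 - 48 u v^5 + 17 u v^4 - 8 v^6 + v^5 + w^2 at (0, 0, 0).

Type E_{8}, Milnor number mu = 8.

The Hessian of f at 0 has rank 1. Corank 2; j^3 = u^3 is a perfect cube, so E-series; the 5-jet and mu = 8 give E_8.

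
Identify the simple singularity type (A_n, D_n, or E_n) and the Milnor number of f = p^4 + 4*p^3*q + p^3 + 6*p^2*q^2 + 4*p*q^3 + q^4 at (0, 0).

The Hessian of f at 0 has rank 0. Corank 2; j^3 = p^3 is a perfect cube, so E-series; the 4-jet and mu = 6 give E_6.

Type E_{6}, Milnor number mu = 6.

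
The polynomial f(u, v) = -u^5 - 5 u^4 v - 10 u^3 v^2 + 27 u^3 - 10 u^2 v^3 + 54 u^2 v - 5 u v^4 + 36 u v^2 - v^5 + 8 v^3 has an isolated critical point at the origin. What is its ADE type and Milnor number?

The Hessian of f at 0 has rank 0. Corank 2; j^3 = (3*u + 2*v)^3 is a perfect cube, so E-series; the 5-jet and mu = 8 give E_8.

Type E8, Milnor number mu = 8.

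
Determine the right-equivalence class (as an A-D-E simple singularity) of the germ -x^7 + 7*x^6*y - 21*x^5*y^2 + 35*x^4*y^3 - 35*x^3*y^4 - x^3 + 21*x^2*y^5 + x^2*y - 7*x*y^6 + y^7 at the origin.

The Hessian of f at 0 is [[0, 0], [0, 0]] with rank 0, so corank 2. A Groebner basis of the Jacobian ideal J(f) in C{x,y} is {x*y/7 + y^6, x*y^2, x^2 - x*y}; counting standard monomials gives mu = 8. Corank 2; j^3 = -x^2*(x - y) has shape L^2 M (L != M), so D-series; mu = 8 gives D_8.

D_8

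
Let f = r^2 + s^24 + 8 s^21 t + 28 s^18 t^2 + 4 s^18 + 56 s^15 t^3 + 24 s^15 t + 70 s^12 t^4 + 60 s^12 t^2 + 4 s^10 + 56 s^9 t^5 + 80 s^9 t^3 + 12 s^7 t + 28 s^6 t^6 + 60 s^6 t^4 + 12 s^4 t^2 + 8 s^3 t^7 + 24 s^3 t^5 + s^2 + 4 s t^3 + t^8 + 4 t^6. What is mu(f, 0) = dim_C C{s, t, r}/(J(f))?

The Hessian of f at 0 has rank 2. Corank 1: A-series; mu = 7 gives A_7.

7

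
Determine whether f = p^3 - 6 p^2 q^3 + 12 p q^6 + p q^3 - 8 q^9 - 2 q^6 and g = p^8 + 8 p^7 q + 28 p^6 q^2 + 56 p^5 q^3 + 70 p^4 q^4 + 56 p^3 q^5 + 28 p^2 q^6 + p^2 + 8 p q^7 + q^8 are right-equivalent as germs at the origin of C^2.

The Hessian of f at 0 has rank 0. Corank 2; j^3 = p^3 is a perfect cube, so E-series; the 4-jet and mu = 7 give E_7. The Hessian of g at 0 has rank 1. Corank 1: A-series; mu = 7 gives A_7. f is E_7 but g is A_7, hence not right-equivalent.

No.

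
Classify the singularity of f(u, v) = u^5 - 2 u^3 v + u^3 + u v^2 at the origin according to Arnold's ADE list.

D_4

The Hessian of f at 0 is [[0, 0], [0, 0]] with rank 0, so corank 2. A Groebner basis of the Jacobian ideal J(f) in C{u,v} is {v^3, u^2 + v^2/3, u*v}; counting standard monomials gives mu = 4. Corank 2; j^3 = u*(u^2 + v^2) splits into three distinct lines over C (the quadratic factor has nonzero discriminant), so D_4.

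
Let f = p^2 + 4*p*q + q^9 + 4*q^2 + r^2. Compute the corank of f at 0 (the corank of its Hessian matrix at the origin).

Hessian at 0 has rank 2.

1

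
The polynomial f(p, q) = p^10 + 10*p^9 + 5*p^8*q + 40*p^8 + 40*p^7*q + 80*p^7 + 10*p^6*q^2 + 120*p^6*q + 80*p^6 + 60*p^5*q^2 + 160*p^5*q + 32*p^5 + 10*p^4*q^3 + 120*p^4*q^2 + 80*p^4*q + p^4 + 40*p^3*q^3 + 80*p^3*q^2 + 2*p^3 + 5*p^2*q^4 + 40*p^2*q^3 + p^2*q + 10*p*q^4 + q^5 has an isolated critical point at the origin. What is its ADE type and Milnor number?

The Hessian of f at 0 has rank 0. Corank 2; j^3 = p^2*(2*p + q) has shape L^2 M (L != M), so D-series; mu = 6 gives D_6.

Type D_6, Milnor number mu = 6.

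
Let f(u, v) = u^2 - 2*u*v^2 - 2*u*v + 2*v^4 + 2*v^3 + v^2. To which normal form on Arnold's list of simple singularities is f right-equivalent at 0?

The Hessian of f at 0 has rank 1. Corank 1: A-series; mu = 3 gives A_3.

A_{3}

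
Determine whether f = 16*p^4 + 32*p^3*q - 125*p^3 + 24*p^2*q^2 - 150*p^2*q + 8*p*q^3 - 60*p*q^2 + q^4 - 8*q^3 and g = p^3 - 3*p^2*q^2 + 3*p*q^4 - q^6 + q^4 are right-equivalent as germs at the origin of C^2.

Yes.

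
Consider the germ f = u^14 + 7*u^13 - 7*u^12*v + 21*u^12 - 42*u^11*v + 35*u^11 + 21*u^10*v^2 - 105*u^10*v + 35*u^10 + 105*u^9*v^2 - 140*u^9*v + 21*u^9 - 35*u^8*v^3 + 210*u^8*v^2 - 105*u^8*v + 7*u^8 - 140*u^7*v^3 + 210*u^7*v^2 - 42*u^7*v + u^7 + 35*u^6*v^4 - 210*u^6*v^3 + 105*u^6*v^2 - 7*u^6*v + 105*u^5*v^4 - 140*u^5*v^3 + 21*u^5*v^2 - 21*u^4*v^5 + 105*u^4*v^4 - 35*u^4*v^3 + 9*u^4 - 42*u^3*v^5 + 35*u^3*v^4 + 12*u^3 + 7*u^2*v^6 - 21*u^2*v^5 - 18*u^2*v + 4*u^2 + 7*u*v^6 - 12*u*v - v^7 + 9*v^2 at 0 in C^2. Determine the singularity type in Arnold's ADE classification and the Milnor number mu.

Type A_6, Milnor number mu = 6.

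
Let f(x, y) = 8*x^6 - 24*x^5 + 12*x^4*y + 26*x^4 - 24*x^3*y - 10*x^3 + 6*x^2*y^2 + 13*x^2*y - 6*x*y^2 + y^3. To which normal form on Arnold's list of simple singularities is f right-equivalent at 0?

D4

The Hessian of f at 0 has rank 0. Corank 2; j^3 = -(2*x - y)*(5*x^2 - 4*x*y + y^2) splits into three distinct lines over C (the quadratic factor has nonzero discriminant), so D_4.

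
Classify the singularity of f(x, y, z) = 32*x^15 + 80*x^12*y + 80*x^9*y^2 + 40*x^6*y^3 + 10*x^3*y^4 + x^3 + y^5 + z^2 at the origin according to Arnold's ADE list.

E_{8}

The Hessian of f at 0 is [[0, 0, 0], [0, 0, 0], [0, 0, 2]] with rank 1, so corank 2. A Groebner basis of the Jacobian ideal J(f) in C{x,y,z} is {y^4, x^2, z}; counting standard monomials gives mu = 8. Corank 2; j^3 = x^3 is a perfect cube, so E-series; the 5-jet and mu = 8 give E_8.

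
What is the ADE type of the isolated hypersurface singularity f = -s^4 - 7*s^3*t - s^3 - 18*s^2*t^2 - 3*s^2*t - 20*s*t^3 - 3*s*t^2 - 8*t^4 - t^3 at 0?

The Hessian of f at 0 is [[0, 0], [0, 0]] with rank 0, so corank 2. A Groebner basis of the Jacobian ideal J(f) in C{s,t} is {3*s^2 + 6*s*t + t^4 + t^3 + 3*t^2, s^3 + 9*s^2 + 18*s*t + 4*t^3 + 9*t^2, s^2*t - 5*s^2 - 10*s*t - 8*t^3/3 - 5*t^2, 2*s^2 + s*t^2 + 4*s*t + 5*t^3/3 + 2*t^2}; counting standard monomials gives mu = 7. Corank 2; j^3 = -(s + t)^3 is a perfect cube, so E-series; the 4-jet and mu = 7 give E_7.

E_7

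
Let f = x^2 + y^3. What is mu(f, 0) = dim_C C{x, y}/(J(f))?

2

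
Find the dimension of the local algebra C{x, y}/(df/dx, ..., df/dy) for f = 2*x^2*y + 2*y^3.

4

The Hessian of f at 0 has rank 0. Corank 2; j^3 = 2*y*(x^2 + y^2) splits into three distinct lines over C (the quadratic factor has nonzero discriminant), so D_4.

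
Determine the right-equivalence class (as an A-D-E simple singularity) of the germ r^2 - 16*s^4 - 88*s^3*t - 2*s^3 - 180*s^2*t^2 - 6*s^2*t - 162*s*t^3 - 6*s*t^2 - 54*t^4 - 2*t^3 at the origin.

The Hessian of f at 0 has rank 1. Corank 2; j^3 = -2*(s + t)^3 is a perfect cube, so E-series; the 4-jet and mu = 7 give E_7.

E_{7}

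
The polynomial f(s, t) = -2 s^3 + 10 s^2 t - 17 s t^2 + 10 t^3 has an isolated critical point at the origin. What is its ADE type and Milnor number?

The Hessian of f at 0 is [[0, 0], [0, 0]] with rank 0, so corank 2. A Groebner basis of the Jacobian ideal J(f) in C{s,t} is {t^3, s^2 - 11*t^2/2, s*t - 5*t^2/2}; counting standard monomials gives mu = 4. Corank 2; j^3 = -(s - 2*t)*(2*s^2 - 6*s*t + 5*t^2) splits into three distinct lines over C (the quadratic factor has nonzero discriminant), so D_4.

Type D_{4}, Milnor number mu = 4.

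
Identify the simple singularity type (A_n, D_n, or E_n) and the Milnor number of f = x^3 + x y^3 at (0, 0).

Type E7, Milnor number mu = 7.

The Hessian of f at 0 has rank 0. Corank 2; j^3 = x^3 is a perfect cube, so E-series; the 4-jet and mu = 7 give E_7.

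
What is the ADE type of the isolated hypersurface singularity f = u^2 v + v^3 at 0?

D_{4}

The Hessian of f at 0 has rank 0. Corank 2; j^3 = v*(u^2 + v^2) splits into three distinct lines over C (the quadratic factor has nonzero discriminant), so D_4.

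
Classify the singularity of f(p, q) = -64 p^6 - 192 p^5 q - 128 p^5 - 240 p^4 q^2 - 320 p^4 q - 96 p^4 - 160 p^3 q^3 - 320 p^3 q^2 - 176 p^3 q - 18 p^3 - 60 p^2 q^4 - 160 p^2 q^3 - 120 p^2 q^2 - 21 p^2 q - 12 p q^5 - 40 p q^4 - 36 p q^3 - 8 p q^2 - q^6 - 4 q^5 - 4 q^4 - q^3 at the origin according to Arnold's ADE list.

D7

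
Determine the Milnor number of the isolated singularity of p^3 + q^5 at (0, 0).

8

The Hessian of f at 0 has rank 0. Corank 2; j^3 = p^3 is a perfect cube, so E-series; the 5-jet and mu = 8 give E_8.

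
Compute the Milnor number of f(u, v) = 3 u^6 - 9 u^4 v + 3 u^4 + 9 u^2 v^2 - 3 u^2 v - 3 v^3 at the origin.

4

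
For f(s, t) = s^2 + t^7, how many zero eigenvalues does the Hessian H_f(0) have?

1

Hessian at 0 has rank 1.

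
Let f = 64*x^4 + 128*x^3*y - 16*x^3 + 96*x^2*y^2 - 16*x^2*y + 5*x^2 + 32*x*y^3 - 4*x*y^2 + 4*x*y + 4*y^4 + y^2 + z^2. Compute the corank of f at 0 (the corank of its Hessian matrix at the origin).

0

Hessian at 0 has rank 3.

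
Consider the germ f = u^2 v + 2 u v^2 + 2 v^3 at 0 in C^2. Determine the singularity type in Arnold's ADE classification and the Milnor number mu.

The Hessian of f at 0 is [[0, 0], [0, 0]] with rank 0, so corank 2. A Groebner basis of the Jacobian ideal J(f) in C{u,v} is {v^3, u^2 + 2*v^2, u*v + v^2}; counting standard monomials gives mu = 4. Corank 2; j^3 = v*(u^2 + 2*u*v + 2*v^2) splits into three distinct lines over C (the quadratic factor has nonzero discriminant), so D_4.

Type D_4, Milnor number mu = 4.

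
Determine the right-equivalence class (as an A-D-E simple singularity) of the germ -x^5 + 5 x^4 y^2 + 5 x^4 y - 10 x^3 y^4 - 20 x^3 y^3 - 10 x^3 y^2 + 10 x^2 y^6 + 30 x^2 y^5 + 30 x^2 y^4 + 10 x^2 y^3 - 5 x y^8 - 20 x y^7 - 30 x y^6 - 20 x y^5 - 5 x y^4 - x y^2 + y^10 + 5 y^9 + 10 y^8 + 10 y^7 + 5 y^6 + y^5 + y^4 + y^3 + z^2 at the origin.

D_{6}

The Hessian of f at 0 has rank 1. Corank 2; j^3 = -y^2*(x - y) has shape L^2 M (L != M), so D-series; mu = 6 gives D_6.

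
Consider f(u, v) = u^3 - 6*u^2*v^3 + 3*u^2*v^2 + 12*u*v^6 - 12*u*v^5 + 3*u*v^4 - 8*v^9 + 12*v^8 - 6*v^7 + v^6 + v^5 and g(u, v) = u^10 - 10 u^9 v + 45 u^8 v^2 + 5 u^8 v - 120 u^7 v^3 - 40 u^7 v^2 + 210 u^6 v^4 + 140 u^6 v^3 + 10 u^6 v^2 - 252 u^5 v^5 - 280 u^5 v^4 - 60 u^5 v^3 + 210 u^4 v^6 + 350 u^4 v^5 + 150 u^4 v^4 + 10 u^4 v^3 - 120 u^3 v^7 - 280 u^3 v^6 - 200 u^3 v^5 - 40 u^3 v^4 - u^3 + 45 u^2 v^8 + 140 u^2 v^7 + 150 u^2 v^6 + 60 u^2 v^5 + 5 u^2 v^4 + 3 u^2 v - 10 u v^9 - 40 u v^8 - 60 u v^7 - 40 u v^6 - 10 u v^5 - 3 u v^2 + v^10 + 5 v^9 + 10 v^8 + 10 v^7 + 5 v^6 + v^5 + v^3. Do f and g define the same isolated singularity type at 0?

The Hessian of f at 0 is [[0, 0], [0, 0]] with rank 0, so corank 2. A Groebner basis of the Jacobian ideal J(f) in C{u,v} is {-u^2/4 + u*v^3 - u*v^2/2, v^4, u^3, u^2*v + u^2/2 + u*v^2}; counting standard monomials gives mu = 8. Corank 2; j^3 = u^3 is a perfect cube, so E-series; the 5-jet and mu = 8 give E_8. The Hessian of g at 0 is [[0, 0], [0, 0]] with rank 0, so corank 2. A Groebner basis of the Jacobian ideal J(g) in C{u,v} is {v^4, u^2 - 2*u*v + v^2}; counting standard monomials gives mu = 8. Corank 2; j^3 = -(u - v)^3 is a perfect cube, so E-series; the 5-jet and mu = 8 give E_8. Both have type E_8, hence right-equivalent.

Yes.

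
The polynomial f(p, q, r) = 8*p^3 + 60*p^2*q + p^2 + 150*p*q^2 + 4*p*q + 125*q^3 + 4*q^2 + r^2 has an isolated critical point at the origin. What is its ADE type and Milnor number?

Type A_{2}, Milnor number mu = 2.

The Hessian of f at 0 has rank 2. Corank 1: A-series; mu = 2 gives A_2.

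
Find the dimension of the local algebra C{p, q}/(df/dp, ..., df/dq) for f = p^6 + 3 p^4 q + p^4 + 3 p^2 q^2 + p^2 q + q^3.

The Hessian of f at 0 has rank 0. Corank 2; j^3 = q*(p^2 + q^2) splits into three distinct lines over C (the quadratic factor has nonzero discriminant), so D_4.

4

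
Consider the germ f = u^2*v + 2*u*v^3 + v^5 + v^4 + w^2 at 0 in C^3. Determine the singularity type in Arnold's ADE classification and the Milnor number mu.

Type D5, Milnor number mu = 5.

The Hessian of f at 0 is [[0, 0, 0], [0, 0, 0], [0, 0, 2]] with rank 1, so corank 2. A Groebner basis of the Jacobian ideal J(f) in C{u,v,w} is {u*v^2, u*v + v^3, u^2 - 4*u*v, w}; counting standard monomials gives mu = 5. Corank 2; j^3 = u^2*v has shape L^2 M (L != M), so D-series; mu = 5 gives D_5.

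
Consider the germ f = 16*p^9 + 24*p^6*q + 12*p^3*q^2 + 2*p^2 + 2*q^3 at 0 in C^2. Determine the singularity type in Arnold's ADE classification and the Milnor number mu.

Type A_{2}, Milnor number mu = 2.

The Hessian of f at 0 has rank 1. Corank 1: A-series; mu = 2 gives A_2.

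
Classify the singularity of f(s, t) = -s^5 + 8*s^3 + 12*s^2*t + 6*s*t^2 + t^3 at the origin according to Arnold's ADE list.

The Hessian of f at 0 is [[0, 0], [0, 0]] with rank 0, so corank 2. A Groebner basis of the Jacobian ideal J(f) in C{s,t} is {t^5, s*t^3 + 3*t^4/8, s^2 + s*t + t^2/4}; counting standard monomials gives mu = 8. Corank 2; j^3 = (2*s + t)^3 is a perfect cube, so E-series; the 5-jet and mu = 8 give E_8.

E8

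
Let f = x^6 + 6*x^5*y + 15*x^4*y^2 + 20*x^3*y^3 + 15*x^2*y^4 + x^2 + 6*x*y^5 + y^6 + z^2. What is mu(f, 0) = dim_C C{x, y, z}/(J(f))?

5

The Hessian of f at 0 is [[2, 0, 0], [0, 0, 0], [0, 0, 2]] with rank 2, so corank 1. A Groebner basis of the Jacobian ideal J(f) in C{x,y,z} is {y^5, x, z}; counting standard monomials gives mu = 5. Corank 1: A-series; mu = 5 gives A_5.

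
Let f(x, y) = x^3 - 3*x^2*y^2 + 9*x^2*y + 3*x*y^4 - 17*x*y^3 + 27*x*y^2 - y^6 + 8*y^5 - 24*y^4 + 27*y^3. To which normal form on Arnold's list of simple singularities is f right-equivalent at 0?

The Hessian of f at 0 is [[0, 0], [0, 0]] with rank 0, so corank 2. A Groebner basis of the Jacobian ideal J(f) in C{x,y} is {-x^2 - 6*x*y + y^4 - y^3/3 - 9*y^2, x^3 - 30*x^2 - 180*x*y + 17*y^3 - 270*y^2, x^2*y + 19*x^2/3 + 38*x*y - 62*y^3/9 + 57*y^2, -x^2 + x*y^2 - 6*x*y + 8*y^3/3 - 9*y^2}; counting standard monomials gives mu = 7. Corank 2; j^3 = (x + 3*y)^3 is a perfect cube, so E-series; the 4-jet and mu = 7 give E_7.

E_7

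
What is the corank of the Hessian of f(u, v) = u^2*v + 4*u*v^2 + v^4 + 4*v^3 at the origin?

The Hessian at 0 is [[0, 0], [0, 0]] of rank 0; hence corank 2.

2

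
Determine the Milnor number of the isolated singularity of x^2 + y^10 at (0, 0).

The Hessian of f at 0 is [[2, 0], [0, 0]] with rank 1, so corank 1. A Groebner basis of the Jacobian ideal J(f) in C{x,y} is {y^9, x}; counting standard monomials gives mu = 9. Corank 1: A-series; mu = 9 gives A_9.

9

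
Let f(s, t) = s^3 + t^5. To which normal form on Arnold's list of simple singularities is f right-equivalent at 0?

E8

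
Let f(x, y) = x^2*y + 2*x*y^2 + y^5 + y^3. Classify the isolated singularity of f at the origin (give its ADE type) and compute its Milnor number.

Type D6, Milnor number mu = 6.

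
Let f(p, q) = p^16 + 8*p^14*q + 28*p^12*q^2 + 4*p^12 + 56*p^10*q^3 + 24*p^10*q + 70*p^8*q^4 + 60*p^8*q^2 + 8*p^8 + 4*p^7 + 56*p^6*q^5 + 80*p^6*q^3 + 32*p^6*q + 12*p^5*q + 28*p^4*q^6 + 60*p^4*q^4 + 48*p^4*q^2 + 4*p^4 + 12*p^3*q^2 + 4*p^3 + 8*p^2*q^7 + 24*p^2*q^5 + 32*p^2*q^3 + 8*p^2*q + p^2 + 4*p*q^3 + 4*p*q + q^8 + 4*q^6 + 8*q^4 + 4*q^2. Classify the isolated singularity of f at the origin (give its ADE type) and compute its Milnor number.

Type A_7, Milnor number mu = 7.

The Hessian of f at 0 has rank 1. Corank 1: A-series; mu = 7 gives A_7.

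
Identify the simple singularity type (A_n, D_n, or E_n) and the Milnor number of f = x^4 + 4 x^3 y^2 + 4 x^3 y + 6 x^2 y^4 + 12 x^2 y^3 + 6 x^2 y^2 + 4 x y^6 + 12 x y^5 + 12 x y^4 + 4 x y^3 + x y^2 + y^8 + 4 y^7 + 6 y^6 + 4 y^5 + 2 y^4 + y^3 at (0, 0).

Type D_{5}, Milnor number mu = 5.

The Hessian of f at 0 has rank 0. Corank 2; j^3 = y^2*(x + y) has shape L^2 M (L != M), so D-series; mu = 5 gives D_5.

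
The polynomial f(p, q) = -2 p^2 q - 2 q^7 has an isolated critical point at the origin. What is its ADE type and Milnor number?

Type D_{8}, Milnor number mu = 8.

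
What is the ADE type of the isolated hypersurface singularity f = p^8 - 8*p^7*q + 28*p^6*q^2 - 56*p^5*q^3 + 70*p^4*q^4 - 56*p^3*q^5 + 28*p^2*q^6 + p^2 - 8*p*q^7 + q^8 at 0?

The Hessian of f at 0 has rank 1. Corank 1: A-series; mu = 7 gives A_7.

A7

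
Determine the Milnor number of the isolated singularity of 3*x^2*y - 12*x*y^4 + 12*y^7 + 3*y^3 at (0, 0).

The Hessian of f at 0 has rank 0. Corank 2; j^3 = 3*y*(x^2 + y^2) splits into three distinct lines over C (the quadratic factor has nonzero discriminant), so D_4.

4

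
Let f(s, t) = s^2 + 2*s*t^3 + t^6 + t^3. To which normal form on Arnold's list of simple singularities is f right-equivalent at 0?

A_{2}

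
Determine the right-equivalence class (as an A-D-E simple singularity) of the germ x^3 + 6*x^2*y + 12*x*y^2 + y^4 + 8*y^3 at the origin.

E_6

The Hessian of f at 0 is [[0, 0], [0, 0]] with rank 0, so corank 2. A Groebner basis of the Jacobian ideal J(f) in C{x,y} is {y^3, x^2 + 4*x*y + 4*y^2}; counting standard monomials gives mu = 6. Corank 2; j^3 = (x + 2*y)^3 is a perfect cube, so E-series; the 4-jet and mu = 6 give E_6.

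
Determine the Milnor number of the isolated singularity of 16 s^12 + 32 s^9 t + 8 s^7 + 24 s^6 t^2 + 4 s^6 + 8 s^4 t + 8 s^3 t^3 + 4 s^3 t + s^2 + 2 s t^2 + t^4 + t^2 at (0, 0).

1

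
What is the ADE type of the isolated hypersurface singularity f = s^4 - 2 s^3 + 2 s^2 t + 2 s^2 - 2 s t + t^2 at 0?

The Hessian of f at 0 has rank 2. Corank 0: nondegenerate Morse point, so A_1.

A1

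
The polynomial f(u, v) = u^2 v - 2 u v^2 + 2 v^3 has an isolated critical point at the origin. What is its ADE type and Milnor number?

Type D_{4}, Milnor number mu = 4.

The Hessian of f at 0 has rank 0. Corank 2; j^3 = v*(u^2 - 2*u*v + 2*v^2) splits into three distinct lines over C (the quadratic factor has nonzero discriminant), so D_4.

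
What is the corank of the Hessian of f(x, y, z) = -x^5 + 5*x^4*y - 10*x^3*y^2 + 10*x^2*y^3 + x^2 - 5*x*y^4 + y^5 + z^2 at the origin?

1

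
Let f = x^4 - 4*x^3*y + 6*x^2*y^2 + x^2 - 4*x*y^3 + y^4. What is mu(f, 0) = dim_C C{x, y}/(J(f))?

3

The Hessian of f at 0 has rank 1. Corank 1: A-series; mu = 3 gives A_3.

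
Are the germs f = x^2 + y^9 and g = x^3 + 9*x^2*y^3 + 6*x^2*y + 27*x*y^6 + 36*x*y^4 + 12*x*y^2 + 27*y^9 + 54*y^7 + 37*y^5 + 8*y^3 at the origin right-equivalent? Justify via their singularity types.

The Hessian of f at 0 has rank 1. Corank 1: A-series; mu = 8 gives A_8. The Hessian of g at 0 has rank 0. Corank 2; j^3 = (x + 2*y)^3 is a perfect cube, so E-series; the 5-jet and mu = 8 give E_8. f is A_8 but g is E_8, hence not right-equivalent.

No.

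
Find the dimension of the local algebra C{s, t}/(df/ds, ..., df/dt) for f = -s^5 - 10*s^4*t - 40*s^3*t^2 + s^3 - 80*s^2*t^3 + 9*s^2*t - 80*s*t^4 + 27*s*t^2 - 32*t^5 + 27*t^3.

The Hessian of f at 0 is [[0, 0], [0, 0]] with rank 0, so corank 2. A Groebner basis of the Jacobian ideal J(f) in C{s,t} is {t^5, s*t^3 + 11*t^4/4, s^2 + 6*s*t + 9*t^2}; counting standard monomials gives mu = 8. Corank 2; j^3 = (s + 3*t)^3 is a perfect cube, so E-series; the 5-jet and mu = 8 give E_8.

8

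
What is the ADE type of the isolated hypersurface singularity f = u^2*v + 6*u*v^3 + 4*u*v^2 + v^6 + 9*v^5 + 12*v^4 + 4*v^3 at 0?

The Hessian of f at 0 has rank 0. Corank 2; j^3 = v*(u + 2*v)^2 has shape L^2 M (L != M), so D-series; mu = 7 gives D_7.

D7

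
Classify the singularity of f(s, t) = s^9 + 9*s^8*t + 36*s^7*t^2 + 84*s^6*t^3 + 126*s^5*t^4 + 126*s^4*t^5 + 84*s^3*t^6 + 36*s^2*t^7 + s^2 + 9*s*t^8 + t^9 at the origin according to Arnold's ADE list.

The Hessian of f at 0 is [[2, 0], [0, 0]] with rank 1, so corank 1. A Groebner basis of the Jacobian ideal J(f) in C{s,t} is {t^8, s}; counting standard monomials gives mu = 8. Corank 1: A-series; mu = 8 gives A_8.

A_{8}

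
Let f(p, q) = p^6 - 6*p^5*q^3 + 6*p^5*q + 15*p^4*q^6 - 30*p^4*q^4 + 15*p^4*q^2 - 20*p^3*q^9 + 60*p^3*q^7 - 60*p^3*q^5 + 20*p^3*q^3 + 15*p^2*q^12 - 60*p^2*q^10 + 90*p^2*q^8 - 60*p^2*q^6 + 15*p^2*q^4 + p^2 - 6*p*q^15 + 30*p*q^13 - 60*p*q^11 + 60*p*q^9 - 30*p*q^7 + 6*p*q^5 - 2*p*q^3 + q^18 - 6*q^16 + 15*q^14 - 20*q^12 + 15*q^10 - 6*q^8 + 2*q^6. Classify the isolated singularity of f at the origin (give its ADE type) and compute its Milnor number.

The Hessian of f at 0 has rank 1. Corank 1: A-series; mu = 5 gives A_5.

Type A_{5}, Milnor number mu = 5.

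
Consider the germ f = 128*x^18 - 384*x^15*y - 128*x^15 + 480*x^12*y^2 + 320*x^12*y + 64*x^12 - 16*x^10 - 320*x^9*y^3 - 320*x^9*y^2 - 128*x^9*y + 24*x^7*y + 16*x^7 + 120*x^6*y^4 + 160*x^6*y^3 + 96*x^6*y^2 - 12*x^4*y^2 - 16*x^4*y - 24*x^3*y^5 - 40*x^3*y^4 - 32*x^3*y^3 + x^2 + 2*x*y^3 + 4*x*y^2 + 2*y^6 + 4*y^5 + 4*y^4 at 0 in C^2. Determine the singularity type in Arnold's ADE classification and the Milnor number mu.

The Hessian of f at 0 is [[2, 0], [0, 0]] with rank 1, so corank 1. A Groebner basis of the Jacobian ideal J(f) in C{x,y} is {x*y^2 - 2*x*y + 4*x + 8*y^2, x + y^3 + 2*y^2, x^2 + 4*x*y - 8*x - 16*y^2}; counting standard monomials gives mu = 5. Corank 1: A-series; mu = 5 gives A_5.

Type A_5, Milnor number mu = 5.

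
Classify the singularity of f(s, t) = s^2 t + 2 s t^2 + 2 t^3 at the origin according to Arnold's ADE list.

D_4

The Hessian of f at 0 has rank 0. Corank 2; j^3 = t*(s^2 + 2*s*t + 2*t^2) splits into three distinct lines over C (the quadratic factor has nonzero discriminant), so D_4.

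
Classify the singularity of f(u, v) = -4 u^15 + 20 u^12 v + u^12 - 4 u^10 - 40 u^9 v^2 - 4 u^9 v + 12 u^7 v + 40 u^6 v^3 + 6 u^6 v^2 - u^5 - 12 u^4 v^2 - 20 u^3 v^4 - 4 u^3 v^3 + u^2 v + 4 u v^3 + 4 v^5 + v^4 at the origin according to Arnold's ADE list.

D5

The Hessian of f at 0 has rank 0. Corank 2; j^3 = u^2*v has shape L^2 M (L != M), so D-series; mu = 5 gives D_5.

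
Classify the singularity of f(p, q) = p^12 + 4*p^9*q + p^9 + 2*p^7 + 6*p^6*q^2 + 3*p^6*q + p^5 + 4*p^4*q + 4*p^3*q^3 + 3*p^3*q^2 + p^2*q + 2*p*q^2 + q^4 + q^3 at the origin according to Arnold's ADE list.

D_{5}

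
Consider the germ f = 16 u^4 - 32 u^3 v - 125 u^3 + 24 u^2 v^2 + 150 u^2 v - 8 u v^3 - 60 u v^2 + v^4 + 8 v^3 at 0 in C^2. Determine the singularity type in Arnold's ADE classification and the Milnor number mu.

The Hessian of f at 0 has rank 0. Corank 2; j^3 = -(5*u - 2*v)^3 is a perfect cube, so E-series; the 4-jet and mu = 6 give E_6.

Type E_{6}, Milnor number mu = 6.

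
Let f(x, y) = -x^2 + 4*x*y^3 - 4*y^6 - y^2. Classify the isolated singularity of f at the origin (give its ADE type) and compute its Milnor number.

Type A_1, Milnor number mu = 1.

The Hessian of f at 0 is [[-2, 0], [0, -2]] with rank 2, so corank 0. A Groebner basis of the Jacobian ideal J(f) in C{x,y} is {x, y}; counting standard monomials gives mu = 1. Corank 0: nondegenerate Morse point, so A_1.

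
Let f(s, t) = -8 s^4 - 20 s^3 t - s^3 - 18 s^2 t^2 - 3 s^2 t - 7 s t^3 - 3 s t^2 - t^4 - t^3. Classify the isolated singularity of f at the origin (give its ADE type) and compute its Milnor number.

Type E_7, Milnor number mu = 7.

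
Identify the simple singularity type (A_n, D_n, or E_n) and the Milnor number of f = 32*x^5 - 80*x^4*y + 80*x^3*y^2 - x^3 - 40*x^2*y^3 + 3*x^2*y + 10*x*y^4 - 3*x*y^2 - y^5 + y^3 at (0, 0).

The Hessian of f at 0 is [[0, 0], [0, 0]] with rank 0, so corank 2. A Groebner basis of the Jacobian ideal J(f) in C{x,y} is {y^5, x*y^3 - 7*y^4/8, x^2 - 2*x*y + y^2}; counting standard monomials gives mu = 8. Corank 2; j^3 = -(x - y)^3 is a perfect cube, so E-series; the 5-jet and mu = 8 give E_8.

Type E_8, Milnor number mu = 8.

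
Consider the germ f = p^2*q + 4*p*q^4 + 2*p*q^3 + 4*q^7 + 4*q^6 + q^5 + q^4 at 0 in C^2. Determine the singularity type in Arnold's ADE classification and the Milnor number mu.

Type D_{5}, Milnor number mu = 5.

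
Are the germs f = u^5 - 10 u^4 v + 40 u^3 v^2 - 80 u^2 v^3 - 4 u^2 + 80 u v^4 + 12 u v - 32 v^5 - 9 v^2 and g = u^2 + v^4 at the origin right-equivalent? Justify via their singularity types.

The Hessian of f at 0 has rank 1. Corank 1: A-series; mu = 4 gives A_4. The Hessian of g at 0 has rank 1. Corank 1: A-series; mu = 3 gives A_3. f is A_4 but g is A_3, hence not right-equivalent.

No.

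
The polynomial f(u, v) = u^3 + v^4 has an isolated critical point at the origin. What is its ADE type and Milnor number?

Type E6, Milnor number mu = 6.

The Hessian of f at 0 is [[0, 0], [0, 0]] with rank 0, so corank 2. A Groebner basis of the Jacobian ideal J(f) in C{u,v} is {v^3, u^2}; counting standard monomials gives mu = 6. Corank 2; j^3 = u^3 is a perfect cube, so E-series; the 4-jet and mu = 6 give E_6.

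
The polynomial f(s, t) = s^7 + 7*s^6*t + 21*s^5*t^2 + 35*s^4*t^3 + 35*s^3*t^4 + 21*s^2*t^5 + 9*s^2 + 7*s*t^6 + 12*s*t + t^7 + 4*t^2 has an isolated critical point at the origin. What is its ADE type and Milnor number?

The Hessian of f at 0 is [[18, 12], [12, 8]] with rank 1, so corank 1. A Groebner basis of the Jacobian ideal J(f) in C{s,t} is {t^6, s + 2*t/3}; counting standard monomials gives mu = 6. Corank 1: A-series; mu = 6 gives A_6.

Type A_6, Milnor number mu = 6.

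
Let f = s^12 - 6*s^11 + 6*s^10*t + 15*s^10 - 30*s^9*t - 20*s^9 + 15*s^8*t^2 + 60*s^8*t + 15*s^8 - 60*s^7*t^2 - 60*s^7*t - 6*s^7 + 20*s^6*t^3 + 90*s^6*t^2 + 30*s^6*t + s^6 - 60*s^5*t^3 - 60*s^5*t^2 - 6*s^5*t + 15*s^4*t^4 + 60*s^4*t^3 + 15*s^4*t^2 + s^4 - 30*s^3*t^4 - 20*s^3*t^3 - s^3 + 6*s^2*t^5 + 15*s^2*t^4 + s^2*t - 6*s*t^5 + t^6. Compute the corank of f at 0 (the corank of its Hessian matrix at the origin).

2

Hessian at 0 has rank 0.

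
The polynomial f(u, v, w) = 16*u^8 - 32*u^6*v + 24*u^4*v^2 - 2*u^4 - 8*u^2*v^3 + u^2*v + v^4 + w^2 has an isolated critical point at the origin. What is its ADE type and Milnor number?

Type D_{5}, Milnor number mu = 5.

The Hessian of f at 0 has rank 1. Corank 2; j^3 = u^2*v has shape L^2 M (L != M), so D-series; mu = 5 gives D_5.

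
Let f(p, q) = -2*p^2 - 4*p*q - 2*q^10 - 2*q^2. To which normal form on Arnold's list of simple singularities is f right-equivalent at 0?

The Hessian of f at 0 has rank 1. Corank 1: A-series; mu = 9 gives A_9.

A_{9}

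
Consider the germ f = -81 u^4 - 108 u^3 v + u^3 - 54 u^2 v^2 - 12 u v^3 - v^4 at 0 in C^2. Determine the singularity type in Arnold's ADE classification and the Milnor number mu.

Type E_6, Milnor number mu = 6.

The Hessian of f at 0 is [[0, 0], [0, 0]] with rank 0, so corank 2. A Groebner basis of the Jacobian ideal J(f) in C{u,v} is {v^4, u*v^2 + v^3/9, u^2}; counting standard monomials gives mu = 6. Corank 2; j^3 = u^3 is a perfect cube, so E-series; the 4-jet and mu = 6 give E_6.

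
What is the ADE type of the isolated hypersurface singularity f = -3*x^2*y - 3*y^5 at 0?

D_6

The Hessian of f at 0 has rank 0. Corank 2; j^3 = -3*x^2*y has shape L^2 M (L != M), so D-series; mu = 6 gives D_6.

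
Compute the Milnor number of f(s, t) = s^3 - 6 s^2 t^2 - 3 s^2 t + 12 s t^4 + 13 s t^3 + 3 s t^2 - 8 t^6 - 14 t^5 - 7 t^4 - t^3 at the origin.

7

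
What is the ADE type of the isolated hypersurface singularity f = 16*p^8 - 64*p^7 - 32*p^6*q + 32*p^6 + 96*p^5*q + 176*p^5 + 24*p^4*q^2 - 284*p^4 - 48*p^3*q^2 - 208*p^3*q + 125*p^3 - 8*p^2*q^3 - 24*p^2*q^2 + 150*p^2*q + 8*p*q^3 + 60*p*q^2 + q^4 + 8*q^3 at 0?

E_{6}

The Hessian of f at 0 has rank 0. Corank 2; j^3 = (5*p + 2*q)^3 is a perfect cube, so E-series; the 4-jet and mu = 6 give E_6.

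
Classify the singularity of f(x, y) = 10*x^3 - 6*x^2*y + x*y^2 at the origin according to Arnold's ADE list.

D_{4}

The Hessian of f at 0 has rank 0. Corank 2; j^3 = x*(10*x^2 - 6*x*y + y^2) splits into three distinct lines over C (the quadratic factor has nonzero discriminant), so D_4.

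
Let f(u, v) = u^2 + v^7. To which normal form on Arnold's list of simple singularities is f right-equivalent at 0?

The Hessian of f at 0 has rank 1. Corank 1: A-series; mu = 6 gives A_6.

A_6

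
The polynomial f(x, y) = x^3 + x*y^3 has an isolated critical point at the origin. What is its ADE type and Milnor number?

The Hessian of f at 0 has rank 0. Corank 2; j^3 = x^3 is a perfect cube, so E-series; the 4-jet and mu = 7 give E_7.

Type E_{7}, Milnor number mu = 7.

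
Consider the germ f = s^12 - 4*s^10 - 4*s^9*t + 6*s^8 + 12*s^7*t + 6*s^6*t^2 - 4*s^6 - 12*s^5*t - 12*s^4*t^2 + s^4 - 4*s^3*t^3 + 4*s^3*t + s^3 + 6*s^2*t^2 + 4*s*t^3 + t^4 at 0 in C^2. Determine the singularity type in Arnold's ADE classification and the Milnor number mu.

Type E6, Milnor number mu = 6.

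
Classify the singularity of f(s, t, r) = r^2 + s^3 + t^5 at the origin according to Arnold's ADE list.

E8

The Hessian of f at 0 is [[0, 0, 0], [0, 0, 0], [0, 0, 2]] with rank 1, so corank 2. A Groebner basis of the Jacobian ideal J(f) in C{s,t,r} is {t^4, s^2, r}; counting standard monomials gives mu = 8. Corank 2; j^3 = s^3 is a perfect cube, so E-series; the 5-jet and mu = 8 give E_8.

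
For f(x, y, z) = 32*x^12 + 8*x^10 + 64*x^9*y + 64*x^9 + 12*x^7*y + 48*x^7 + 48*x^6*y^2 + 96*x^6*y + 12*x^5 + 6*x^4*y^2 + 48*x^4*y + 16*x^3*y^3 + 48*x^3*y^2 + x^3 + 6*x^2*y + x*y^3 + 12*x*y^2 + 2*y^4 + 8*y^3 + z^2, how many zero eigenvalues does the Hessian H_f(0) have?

Hessian at 0 has rank 1.

2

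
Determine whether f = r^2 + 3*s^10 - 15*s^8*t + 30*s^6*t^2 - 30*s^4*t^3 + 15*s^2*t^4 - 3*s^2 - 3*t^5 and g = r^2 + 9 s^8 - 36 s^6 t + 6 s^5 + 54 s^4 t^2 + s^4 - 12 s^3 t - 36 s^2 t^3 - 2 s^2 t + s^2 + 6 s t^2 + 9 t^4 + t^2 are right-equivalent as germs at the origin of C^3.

No.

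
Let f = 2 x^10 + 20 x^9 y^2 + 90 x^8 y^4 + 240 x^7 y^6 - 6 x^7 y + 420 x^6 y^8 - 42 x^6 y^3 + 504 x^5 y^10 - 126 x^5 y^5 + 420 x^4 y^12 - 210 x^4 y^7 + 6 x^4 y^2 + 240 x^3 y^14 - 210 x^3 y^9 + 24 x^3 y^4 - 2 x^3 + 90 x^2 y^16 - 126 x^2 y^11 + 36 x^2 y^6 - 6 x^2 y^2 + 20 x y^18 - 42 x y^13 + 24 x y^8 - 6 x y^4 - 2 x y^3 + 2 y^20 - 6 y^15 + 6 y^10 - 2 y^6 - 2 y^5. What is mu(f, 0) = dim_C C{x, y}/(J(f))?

7

The Hessian of f at 0 has rank 0. Corank 2; j^3 = -2*x^3 is a perfect cube, so E-series; the 4-jet and mu = 7 give E_7.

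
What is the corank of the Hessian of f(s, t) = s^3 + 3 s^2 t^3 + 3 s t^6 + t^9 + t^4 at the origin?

The Hessian at 0 is [[0, 0], [0, 0]] of rank 0; hence corank 2.

2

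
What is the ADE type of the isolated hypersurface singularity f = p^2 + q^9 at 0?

A_8

The Hessian of f at 0 has rank 1. Corank 1: A-series; mu = 8 gives A_8.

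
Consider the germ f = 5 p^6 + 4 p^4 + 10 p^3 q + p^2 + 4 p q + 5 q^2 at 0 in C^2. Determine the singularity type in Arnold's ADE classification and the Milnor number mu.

Type A_1, Milnor number mu = 1.

The Hessian of f at 0 is [[2, 4], [4, 10]] with rank 2, so corank 0. A Groebner basis of the Jacobian ideal J(f) in C{p,q} is {p, q}; counting standard monomials gives mu = 1. Corank 0: nondegenerate Morse point, so A_1.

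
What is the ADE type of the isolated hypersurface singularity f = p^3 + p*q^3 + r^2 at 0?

The Hessian of f at 0 has rank 1. Corank 2; j^3 = p^3 is a perfect cube, so E-series; the 4-jet and mu = 7 give E_7.

E7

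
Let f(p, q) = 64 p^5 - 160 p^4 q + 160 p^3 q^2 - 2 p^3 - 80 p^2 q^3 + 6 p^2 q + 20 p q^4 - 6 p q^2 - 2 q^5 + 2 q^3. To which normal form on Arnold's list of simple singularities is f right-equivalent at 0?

E_8

The Hessian of f at 0 has rank 0. Corank 2; j^3 = -2*(p - q)^3 is a perfect cube, so E-series; the 5-jet and mu = 8 give E_8.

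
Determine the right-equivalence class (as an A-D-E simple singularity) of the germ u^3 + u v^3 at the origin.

The Hessian of f at 0 has rank 0. Corank 2; j^3 = u^3 is a perfect cube, so E-series; the 4-jet and mu = 7 give E_7.

E_7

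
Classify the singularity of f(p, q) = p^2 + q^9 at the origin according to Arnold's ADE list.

The Hessian of f at 0 has rank 1. Corank 1: A-series; mu = 8 gives A_8.

A_8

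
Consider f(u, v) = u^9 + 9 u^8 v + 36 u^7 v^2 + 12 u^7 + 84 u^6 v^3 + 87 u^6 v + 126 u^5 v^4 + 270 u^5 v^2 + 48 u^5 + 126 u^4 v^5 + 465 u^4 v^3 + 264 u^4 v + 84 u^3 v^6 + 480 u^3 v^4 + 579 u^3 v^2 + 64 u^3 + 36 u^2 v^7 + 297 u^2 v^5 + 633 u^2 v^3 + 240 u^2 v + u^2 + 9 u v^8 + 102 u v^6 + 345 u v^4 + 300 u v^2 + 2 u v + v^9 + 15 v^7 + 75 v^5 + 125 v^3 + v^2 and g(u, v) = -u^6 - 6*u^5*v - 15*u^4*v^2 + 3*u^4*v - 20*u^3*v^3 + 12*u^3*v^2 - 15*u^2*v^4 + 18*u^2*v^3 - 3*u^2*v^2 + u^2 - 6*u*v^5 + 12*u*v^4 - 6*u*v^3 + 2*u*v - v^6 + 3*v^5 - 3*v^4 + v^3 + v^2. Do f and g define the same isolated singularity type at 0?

Yes.

The Hessian of f at 0 has rank 1. Corank 1: A-series; mu = 2 gives A_2. The Hessian of g at 0 has rank 1. Corank 1: A-series; mu = 2 gives A_2. Both have type A_2, hence right-equivalent.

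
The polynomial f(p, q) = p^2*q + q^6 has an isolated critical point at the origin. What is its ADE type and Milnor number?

The Hessian of f at 0 is [[0, 0], [0, 0]] with rank 0, so corank 2. A Groebner basis of the Jacobian ideal J(f) in C{p,q} is {p^2/6 + q^5, p^3, p*q}; counting standard monomials gives mu = 7. Corank 2; j^3 = p^2*q has shape L^2 M (L != M), so D-series; mu = 7 gives D_7.

Type D7, Milnor number mu = 7.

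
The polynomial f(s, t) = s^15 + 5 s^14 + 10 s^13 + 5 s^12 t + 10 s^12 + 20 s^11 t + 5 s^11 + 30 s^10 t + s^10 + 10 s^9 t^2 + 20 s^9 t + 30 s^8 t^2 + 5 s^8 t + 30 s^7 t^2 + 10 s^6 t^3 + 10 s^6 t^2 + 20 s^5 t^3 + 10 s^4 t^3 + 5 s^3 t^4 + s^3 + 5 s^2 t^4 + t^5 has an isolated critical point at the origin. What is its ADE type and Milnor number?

Type E8, Milnor number mu = 8.

The Hessian of f at 0 is [[0, 0], [0, 0]] with rank 0, so corank 2. A Groebner basis of the Jacobian ideal J(f) in C{s,t} is {t^4, s^2}; counting standard monomials gives mu = 8. Corank 2; j^3 = s^3 is a perfect cube, so E-series; the 5-jet and mu = 8 give E_8.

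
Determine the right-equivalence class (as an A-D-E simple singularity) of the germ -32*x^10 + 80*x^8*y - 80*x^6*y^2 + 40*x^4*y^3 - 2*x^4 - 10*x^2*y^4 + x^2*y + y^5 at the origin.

The Hessian of f at 0 is [[0, 0], [0, 0]] with rank 0, so corank 2. A Groebner basis of the Jacobian ideal J(f) in C{x,y} is {x^2/5 + y^4, x^3, x*y}; counting standard monomials gives mu = 6. Corank 2; j^3 = x^2*y has shape L^2 M (L != M), so D-series; mu = 6 gives D_6.

D_6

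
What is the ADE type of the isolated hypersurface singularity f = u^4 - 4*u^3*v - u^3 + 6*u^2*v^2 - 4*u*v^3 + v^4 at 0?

E6

The Hessian of f at 0 is [[0, 0], [0, 0]] with rank 0, so corank 2. A Groebner basis of the Jacobian ideal J(f) in C{u,v} is {v^4, u*v^2 - v^3/3, u^2}; counting standard monomials gives mu = 6. Corank 2; j^3 = -u^3 is a perfect cube, so E-series; the 4-jet and mu = 6 give E_6.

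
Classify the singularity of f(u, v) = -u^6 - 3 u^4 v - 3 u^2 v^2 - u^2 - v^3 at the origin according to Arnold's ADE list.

The Hessian of f at 0 has rank 1. Corank 1: A-series; mu = 2 gives A_2.

A_2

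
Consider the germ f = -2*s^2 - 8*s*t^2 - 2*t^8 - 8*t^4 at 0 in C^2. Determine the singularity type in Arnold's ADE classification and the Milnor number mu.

The Hessian of f at 0 has rank 1. Corank 1: A-series; mu = 7 gives A_7.

Type A_7, Milnor number mu = 7.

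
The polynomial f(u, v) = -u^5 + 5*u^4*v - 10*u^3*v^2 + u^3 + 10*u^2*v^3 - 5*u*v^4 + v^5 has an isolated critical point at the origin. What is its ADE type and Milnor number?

The Hessian of f at 0 has rank 0. Corank 2; j^3 = u^3 is a perfect cube, so E-series; the 5-jet and mu = 8 give E_8.

Type E8, Milnor number mu = 8.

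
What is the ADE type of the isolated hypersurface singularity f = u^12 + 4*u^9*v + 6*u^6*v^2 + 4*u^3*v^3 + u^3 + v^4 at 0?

The Hessian of f at 0 has rank 0. Corank 2; j^3 = u^3 is a perfect cube, so E-series; the 4-jet and mu = 6 give E_6.

E6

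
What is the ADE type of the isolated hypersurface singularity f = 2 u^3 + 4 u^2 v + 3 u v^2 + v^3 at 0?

The Hessian of f at 0 has rank 0. Corank 2; j^3 = (u + v)*(2*u^2 + 2*u*v + v^2) splits into three distinct lines over C (the quadratic factor has nonzero discriminant), so D_4.

D_4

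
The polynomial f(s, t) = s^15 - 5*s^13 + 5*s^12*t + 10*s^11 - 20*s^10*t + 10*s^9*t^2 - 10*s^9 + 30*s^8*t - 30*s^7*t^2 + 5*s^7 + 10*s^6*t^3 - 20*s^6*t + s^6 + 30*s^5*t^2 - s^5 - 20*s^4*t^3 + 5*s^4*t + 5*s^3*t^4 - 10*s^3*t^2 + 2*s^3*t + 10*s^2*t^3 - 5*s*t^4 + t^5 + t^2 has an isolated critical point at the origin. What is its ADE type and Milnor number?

Type A_{4}, Milnor number mu = 4.

The Hessian of f at 0 is [[0, 0], [0, 2]] with rank 1, so corank 1. A Groebner basis of the Jacobian ideal J(f) in C{s,t} is {s^3 + t, s*t, t^2}; counting standard monomials gives mu = 4. Corank 1: A-series; mu = 4 gives A_4.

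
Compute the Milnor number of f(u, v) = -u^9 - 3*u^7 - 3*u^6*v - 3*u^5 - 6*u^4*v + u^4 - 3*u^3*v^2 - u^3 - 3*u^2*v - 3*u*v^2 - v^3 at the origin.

6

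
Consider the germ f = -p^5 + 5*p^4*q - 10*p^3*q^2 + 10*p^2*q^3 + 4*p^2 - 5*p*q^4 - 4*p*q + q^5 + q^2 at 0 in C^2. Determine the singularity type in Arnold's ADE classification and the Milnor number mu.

The Hessian of f at 0 has rank 1. Corank 1: A-series; mu = 4 gives A_4.

Type A_{4}, Milnor number mu = 4.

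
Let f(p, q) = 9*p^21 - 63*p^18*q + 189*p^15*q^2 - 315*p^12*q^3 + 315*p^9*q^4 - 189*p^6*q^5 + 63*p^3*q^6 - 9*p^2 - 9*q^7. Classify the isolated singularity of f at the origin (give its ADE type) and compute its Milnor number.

The Hessian of f at 0 has rank 1. Corank 1: A-series; mu = 6 gives A_6.

Type A_6, Milnor number mu = 6.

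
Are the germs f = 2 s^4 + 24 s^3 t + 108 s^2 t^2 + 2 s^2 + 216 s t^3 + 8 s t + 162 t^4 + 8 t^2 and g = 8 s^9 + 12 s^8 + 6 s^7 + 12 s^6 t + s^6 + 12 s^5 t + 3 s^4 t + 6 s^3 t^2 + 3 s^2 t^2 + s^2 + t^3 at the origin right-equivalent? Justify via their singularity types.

The Hessian of f at 0 has rank 1. Corank 1: A-series; mu = 3 gives A_3. The Hessian of g at 0 has rank 1. Corank 1: A-series; mu = 2 gives A_2. f is A_3 but g is A_2, hence not right-equivalent.

No.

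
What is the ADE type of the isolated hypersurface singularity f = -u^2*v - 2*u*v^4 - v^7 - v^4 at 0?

D5

The Hessian of f at 0 is [[0, 0], [0, 0]] with rank 0, so corank 2. A Groebner basis of the Jacobian ideal J(f) in C{u,v} is {u^3, u^2/4 + v^3, u*v}; counting standard monomials gives mu = 5. Corank 2; j^3 = -u^2*v has shape L^2 M (L != M), so D-series; mu = 5 gives D_5.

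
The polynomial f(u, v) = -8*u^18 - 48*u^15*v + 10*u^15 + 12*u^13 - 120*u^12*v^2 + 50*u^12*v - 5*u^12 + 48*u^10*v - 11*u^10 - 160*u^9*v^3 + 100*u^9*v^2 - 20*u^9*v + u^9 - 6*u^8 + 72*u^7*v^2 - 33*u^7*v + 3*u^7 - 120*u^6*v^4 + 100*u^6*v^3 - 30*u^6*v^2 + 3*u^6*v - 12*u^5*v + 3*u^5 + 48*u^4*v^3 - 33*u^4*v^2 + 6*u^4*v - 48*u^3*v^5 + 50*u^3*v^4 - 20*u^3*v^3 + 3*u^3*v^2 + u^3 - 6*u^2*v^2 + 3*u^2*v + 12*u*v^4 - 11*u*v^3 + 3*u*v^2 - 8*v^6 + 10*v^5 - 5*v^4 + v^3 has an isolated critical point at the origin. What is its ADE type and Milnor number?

Type E_{7}, Milnor number mu = 7.

The Hessian of f at 0 has rank 0. Corank 2; j^3 = (u + v)^3 is a perfect cube, so E-series; the 4-jet and mu = 7 give E_7.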